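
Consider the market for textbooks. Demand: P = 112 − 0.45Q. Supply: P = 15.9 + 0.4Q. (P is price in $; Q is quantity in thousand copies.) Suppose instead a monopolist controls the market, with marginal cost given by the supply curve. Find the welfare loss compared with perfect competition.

$650.93 thousand

Competitive equilibrium: 112 − 0.45Q = 15.9 + 0.4Q → Q* = 113.0588, P* = 61.1235.
Marginal revenue: MR = 112 − 0.9Q. Set MR = MC: 112 − 0.9Q = 15.9 + 0.4Q → Q_m = 73.9231.
Price P_m = 112 − 0.45·73.9231 = 78.7346; MC(Q_m) = 15.9 + 0.4·73.9231 = 45.4692.
Competitive Q* = 113.0588, so ΔQ = 39.1357; wedge = 78.7346 − 45.4692 = 33.2654.
Welfare loss = ½ × 39.1357 × 33.2654 = $650.93 thousand.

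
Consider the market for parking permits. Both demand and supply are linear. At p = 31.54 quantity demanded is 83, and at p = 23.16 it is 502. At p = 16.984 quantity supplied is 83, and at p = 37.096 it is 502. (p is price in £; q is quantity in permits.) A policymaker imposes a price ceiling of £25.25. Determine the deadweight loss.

£59.55

Demand slope = (23.16 − 31.54)/(502 − 83) = −0.02, so p = 33.2 − 0.02q.
Supply slope = (37.096 − 16.984)/(502 − 83) = 0.048, so p = 13 + 0.048q.
Competitive equilibrium: 33.2 − 0.02q = 13 + 0.048q → q* = 297.0588, p* = 27.2588.
At the ceiling p = 25.25, quantity supplied = (25.25 − 13)/0.048 = 255.2083.
Willingness to pay at q' = 255.2083: 33.2 − 0.02·255.2083 = 28.0958.
Δq = 297.0588 − 255.2083 = 41.8505; wedge = 28.0958 − 25.25 = 2.8458.
Welfare loss = ½ × 41.8505 × 2.8458 = £59.55.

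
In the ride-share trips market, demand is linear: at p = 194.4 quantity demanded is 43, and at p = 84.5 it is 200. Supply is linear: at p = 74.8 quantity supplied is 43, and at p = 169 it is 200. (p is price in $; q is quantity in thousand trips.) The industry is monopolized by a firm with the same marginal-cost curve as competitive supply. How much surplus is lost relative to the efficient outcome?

Demand slope = (84.5 − 194.4)/(200 − 43) = −0.7, so p = 224.5 − 0.7q.
Supply slope = (169 − 74.8)/(200 − 43) = 0.6, so p = 49 + 0.6q.
Competitive equilibrium: 224.5 − 0.7q = 49 + 0.6q → q* = 135, p* = 130.
Marginal revenue: MR = 224.5 − 1.4q. Set MR = MC: 224.5 − 1.4q = 49 + 0.6q → q_m = 87.75.
Price p_m = 224.5 − 0.7·87.75 = 163.075; MC(q_m) = 49 + 0.6·87.75 = 101.65.
Competitive q* = 135, so Δq = 47.25; wedge = 163.075 − 101.65 = 61.425.
Welfare loss = ½ × 47.25 × 61.425 = $1451.17 thousand.

$1451.17 thousand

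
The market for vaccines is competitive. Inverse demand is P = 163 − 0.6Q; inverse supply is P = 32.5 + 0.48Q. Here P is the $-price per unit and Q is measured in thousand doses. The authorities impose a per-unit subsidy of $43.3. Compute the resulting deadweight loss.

Competitive equilibrium: 163 − 0.6Q = 32.5 + 0.48Q → Q* = 120.8333, P* = 90.5.
The subsidy lowers effective supply by 43.3: P = 0.48Q − 10.8.
New quantity: 163 − 0.6Q = 0.48Q − 10.8 → Q' = 160.9259.
Overproduction ΔQ = 160.9259 − 120.8333 = 40.0926; wedge = subsidy = 43.3.
The triangle = ½ × 40.0926 × 43.3 = $868 thousand.

$868 thousand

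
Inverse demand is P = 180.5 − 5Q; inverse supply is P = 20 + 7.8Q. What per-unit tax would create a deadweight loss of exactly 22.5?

Competitive equilibrium: 180.5 − 5Q = 20 + 7.8Q → Q* = 12.5391, P* = 117.8047.
A tax t gives ΔQ = t/12.8 and wedge t, so DWL = t²/25.6.
t²/25.6 = 22.5 → t² = 576 → t = 24.

24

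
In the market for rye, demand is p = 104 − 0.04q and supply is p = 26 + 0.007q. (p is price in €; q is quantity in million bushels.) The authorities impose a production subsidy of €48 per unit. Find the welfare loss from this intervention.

€24510.64 million

Competitive equilibrium: 104 − 0.04q = 26 + 0.007q → q* = 1659.5745, p* = 37.617.
The subsidy lowers effective supply by 48: p = 0.007q − 22.
New quantity: 104 − 0.04q = 0.007q − 22 → q' = 2680.8511.
Overproduction Δq = 2680.8511 − 1659.5745 = 1021.2766; wedge = subsidy = 48.
The triangle = ½ × 1021.2766 × 48 = €24510.64 million.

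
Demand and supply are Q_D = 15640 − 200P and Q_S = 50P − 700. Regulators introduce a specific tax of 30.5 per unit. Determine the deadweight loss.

18605

In inverse form: demand P = 78.2 − 0.005Q, supply P = 14 + 0.02Q.
Competitive equilibrium: 78.2 − 0.005Q = 14 + 0.02Q → Q* = 2568, P* = 65.36.
With the tax, the buyer price exceeds the seller price by 30.5: (78.2 − 0.005Q) − (14 + 0.02Q) = 30.5 → Q' = 1348.
ΔQ = 2568 − 1348 = 1220; the wedge equals the tax, 30.5.
Deadweight loss = ½ × 1220 × 30.5 = 18605.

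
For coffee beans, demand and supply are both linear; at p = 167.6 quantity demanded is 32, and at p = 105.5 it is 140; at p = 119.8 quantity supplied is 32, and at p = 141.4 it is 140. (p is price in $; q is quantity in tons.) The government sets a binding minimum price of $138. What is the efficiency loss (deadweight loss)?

$40.31

Demand slope = (105.5 − 167.6)/(140 − 32) = −0.575, so p = 186 − 0.575q.
Supply slope = (141.4 − 119.8)/(140 − 32) = 0.2, so p = 113.4 + 0.2q.
Competitive equilibrium: 186 − 0.575q = 113.4 + 0.2q → q* = 93.6774, p* = 132.1355.
At the floor p = 138, quantity demanded = (186 − 138)/0.575 = 83.4783.
Sellers' marginal cost at q' = 83.4783: 113.4 + 0.2·83.4783 = 130.0957.
Δq = 93.6774 − 83.4783 = 10.1991; wedge = 138 − 130.0957 = 7.9043.
Welfare loss = ½ × 10.1991 × 7.9043 = $40.31.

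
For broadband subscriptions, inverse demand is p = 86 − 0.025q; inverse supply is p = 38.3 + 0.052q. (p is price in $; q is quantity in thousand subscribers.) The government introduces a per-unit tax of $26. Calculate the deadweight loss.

Competitive equilibrium: 86 − 0.025q = 38.3 + 0.052q → q* = 619.4805, p* = 70.513.
With the tax, the buyer price exceeds the seller price by 26: (86 − 0.025q) − (38.3 + 0.052q) = 26 → q' = 281.8182.
Δq = 619.4805 − 281.8182 = 337.6623; the wedge equals the tax, 26.
DWL = ½ × 337.6623 × 26 = $4389.61 thousand.

$4389.61 thousand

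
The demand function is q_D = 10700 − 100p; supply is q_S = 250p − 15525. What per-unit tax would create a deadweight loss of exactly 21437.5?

In inverse form: demand p = 107 − 0.01q, supply p = 62.1 + 0.004q.
Competitive equilibrium: 107 − 0.01q = 62.1 + 0.004q → q* = 3207.1429, p* = 74.9286.
A tax t gives Δq = t/0.014 and wedge t, so DWL = t²/0.028.
t²/0.028 = 21437.5 → t² = 600.25 → t = 24.5.

24.5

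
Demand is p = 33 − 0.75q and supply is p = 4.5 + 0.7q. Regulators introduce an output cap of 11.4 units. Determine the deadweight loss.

49.41

Competitive equilibrium: 33 − 0.75q = 4.5 + 0.7q → q* = 19.6552, p* = 18.2586.
At q = 11.4: demand price = 33 − 0.75·11.4 = 24.45; supply price = 4.5 + 0.7·11.4 = 12.48.
Δq = 19.6552 − 11.4 = 8.2552; wedge = 24.45 − 12.48 = 11.97.
DWL = ½ × 8.2552 × 11.97 = 49.41.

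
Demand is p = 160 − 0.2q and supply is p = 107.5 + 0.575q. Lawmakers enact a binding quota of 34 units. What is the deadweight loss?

Competitive equilibrium: 160 − 0.2q = 107.5 + 0.575q → q* = 67.7419, p* = 146.4516.
At q = 34: demand price = 160 − 0.2·34 = 153.2; supply price = 107.5 + 0.575·34 = 127.05.
Δq = 67.7419 − 34 = 33.7419; wedge = 153.2 − 127.05 = 26.15.
Welfare loss = ½ × 33.7419 × 26.15 = 441.18.

441.18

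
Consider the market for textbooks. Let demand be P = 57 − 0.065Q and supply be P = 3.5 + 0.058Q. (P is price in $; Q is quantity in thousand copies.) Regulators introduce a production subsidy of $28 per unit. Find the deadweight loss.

$3186.99 thousand

Competitive equilibrium: 57 − 0.065Q = 3.5 + 0.058Q → Q* = 434.9593, P* = 28.7276.
The subsidy lowers effective supply by 28: P = 0.058Q − 24.5.
New quantity: 57 − 0.065Q = 0.058Q − 24.5 → Q' = 662.6016.
Overproduction ΔQ = 662.6016 − 434.9593 = 227.6423; wedge = subsidy = 28.
The triangle = ½ × 227.6423 × 28 = $3186.99 thousand.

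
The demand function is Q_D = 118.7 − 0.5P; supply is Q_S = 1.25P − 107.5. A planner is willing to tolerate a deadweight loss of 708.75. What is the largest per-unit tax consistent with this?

63

In inverse form: demand P = 237.4 − 2Q, supply P = 86 + 0.8Q.
Competitive equilibrium: 237.4 − 2Q = 86 + 0.8Q → Q* = 54.0714, P* = 129.2571.
A tax t gives ΔQ = t/2.8 and wedge t, so DWL = t²/5.6.
t²/5.6 = 708.75 → t² = 3969 → t = 63.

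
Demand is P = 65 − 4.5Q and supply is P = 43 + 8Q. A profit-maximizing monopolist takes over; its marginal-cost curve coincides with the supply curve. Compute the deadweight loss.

1.36

Competitive equilibrium: 65 − 4.5Q = 43 + 8Q → Q* = 1.76, P* = 57.08.
Marginal revenue: MR = 65 − 9Q. Set MR = MC: 65 − 9Q = 43 + 8Q → Q_m = 1.2941.
Price P_m = 65 − 4.5·1.2941 = 59.1766; MC(Q_m) = 43 + 8·1.2941 = 53.3528.
Competitive Q* = 1.76, so ΔQ = 0.4659; wedge = 59.1766 − 53.3528 = 5.8238.
Welfare loss = ½ × 0.4659 × 5.8238 = 1.36.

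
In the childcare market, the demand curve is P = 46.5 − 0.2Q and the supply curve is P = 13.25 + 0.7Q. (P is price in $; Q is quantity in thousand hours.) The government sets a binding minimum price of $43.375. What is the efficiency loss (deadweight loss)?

$204.53 thousand

Competitive equilibrium: 46.5 − 0.2Q = 13.25 + 0.7Q → Q* = 36.9444, P* = 39.1111.
At the floor P = 43.375, quantity demanded = (46.5 − 43.375)/0.2 = 15.625.
Sellers' marginal cost at Q' = 15.625: 13.25 + 0.7·15.625 = 24.1875.
ΔQ = 36.9444 − 15.625 = 21.3194; wedge = 43.375 − 24.1875 = 19.1875.
Welfare loss = ½ × 21.3194 × 19.1875 = $204.53 thousand.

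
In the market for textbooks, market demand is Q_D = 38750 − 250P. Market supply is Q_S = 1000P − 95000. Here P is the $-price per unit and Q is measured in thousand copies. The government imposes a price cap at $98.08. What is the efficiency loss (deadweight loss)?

In inverse form: demand P = 155 − 0.004Q, supply P = 95 + 0.001Q.
Competitive equilibrium: 155 − 0.004Q = 95 + 0.001Q → Q* = 12000, P* = 107.
At the ceiling P = 98.08, quantity supplied = (98.08 − 95)/0.001 = 3080.
Willingness to pay at Q' = 3080: 155 − 0.004·3080 = 142.68.
ΔQ = 12000 − 3080 = 8920; wedge = 142.68 − 98.08 = 44.6.
DWL = ½ × 8920 × 44.6 = $198916 thousand.

$198916 thousand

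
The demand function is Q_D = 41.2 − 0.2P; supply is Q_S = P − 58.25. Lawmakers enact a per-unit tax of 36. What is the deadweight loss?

In inverse form: demand P = 206 − 5Q, supply P = 58.25 + Q.
Competitive equilibrium: 206 − 5Q = 58.25 + Q → Q* = 24.625, P* = 82.875.
With the tax, the buyer price exceeds the seller price by 36: (206 − 5Q) − (58.25 + Q) = 36 → Q' = 18.625.
ΔQ = 24.625 − 18.625 = 6; the wedge equals the tax, 36.
DWL = ½ × 6 × 36 = 108.

108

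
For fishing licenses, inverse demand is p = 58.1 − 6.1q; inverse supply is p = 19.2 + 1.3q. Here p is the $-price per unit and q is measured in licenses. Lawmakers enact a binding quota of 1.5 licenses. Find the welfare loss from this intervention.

$52.22

Competitive equilibrium: 58.1 − 6.1q = 19.2 + 1.3q → q* = 5.2568, p* = 26.0338.
At q = 1.5: demand price = 58.1 − 6.1·1.5 = 48.95; supply price = 19.2 + 1.3·1.5 = 21.15.
Δq = 5.2568 − 1.5 = 3.7568; wedge = 48.95 − 21.15 = 27.8.
Welfare loss = ½ × 3.7568 × 27.8 = $52.22.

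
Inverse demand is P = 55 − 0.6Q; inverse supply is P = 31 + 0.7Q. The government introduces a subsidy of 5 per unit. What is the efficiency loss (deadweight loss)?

9.62

Competitive equilibrium: 55 − 0.6Q = 31 + 0.7Q → Q* = 18.4615, P* = 43.9231.
The subsidy lowers effective supply by 5: P = 26 + 0.7Q.
New quantity: 55 − 0.6Q = 26 + 0.7Q → Q' = 22.3077.
Overproduction ΔQ = 22.3077 − 18.4615 = 3.8462; wedge = subsidy = 5.
DWL = ½ × 3.8462 × 5 = 9.62.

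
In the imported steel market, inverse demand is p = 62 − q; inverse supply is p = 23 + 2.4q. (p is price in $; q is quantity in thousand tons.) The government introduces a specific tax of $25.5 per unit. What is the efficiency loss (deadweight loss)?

$95.625 thousand

Competitive equilibrium: 62 − q = 23 + 2.4q → q* = 11.4706, p* = 50.5294.
With the tax, the buyer price exceeds the seller price by 25.5: (62 − q) − (23 + 2.4q) = 25.5 → q' = 3.9706.
Δq = 11.4706 − 3.9706 = 7.5; the wedge equals the tax, 25.5.
DWL = ½ × 7.5 × 25.5 = $95.625 thousand.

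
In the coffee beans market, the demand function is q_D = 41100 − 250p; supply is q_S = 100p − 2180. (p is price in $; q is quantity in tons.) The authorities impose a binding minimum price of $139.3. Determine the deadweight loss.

$107055.80

In inverse form: demand p = 164.4 − 0.004q, supply p = 21.8 + 0.01q.
Competitive equilibrium: 164.4 − 0.004q = 21.8 + 0.01q → q* = 10185.7143, p* = 123.6571.
At the floor p = 139.3, quantity demanded = (164.4 − 139.3)/0.004 = 6275.
Sellers' marginal cost at q' = 6275: 21.8 + 0.01·6275 = 84.55.
Δq = 10185.7143 − 6275 = 3910.7143; wedge = 139.3 − 84.55 = 54.75.
DWL = ½ × 3910.7143 × 54.75 = $107055.80.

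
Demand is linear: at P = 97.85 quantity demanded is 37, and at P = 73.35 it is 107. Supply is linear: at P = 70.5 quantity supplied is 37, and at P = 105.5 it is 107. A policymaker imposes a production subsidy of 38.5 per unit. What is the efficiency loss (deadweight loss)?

871.91

Demand slope = (73.35 − 97.85)/(107 − 37) = −0.35, so P = 110.8 − 0.35Q.
Supply slope = (105.5 − 70.5)/(107 − 37) = 0.5, so P = 52 + 0.5Q.
Competitive equilibrium: 110.8 − 0.35Q = 52 + 0.5Q → Q* = 69.1765, P* = 86.5882.
The subsidy lowers effective supply by 38.5: P = 13.5 + 0.5Q.
New quantity: 110.8 − 0.35Q = 13.5 + 0.5Q → Q' = 114.4706.
Overproduction ΔQ = 114.4706 − 69.1765 = 45.2941; wedge = subsidy = 38.5.
Welfare loss = ½ × 45.2941 × 38.5 = 871.91.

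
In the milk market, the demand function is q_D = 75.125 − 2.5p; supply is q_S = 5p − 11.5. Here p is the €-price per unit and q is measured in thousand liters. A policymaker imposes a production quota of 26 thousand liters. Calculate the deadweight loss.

€123.02 thousand

In inverse form: demand p = 30.05 − 0.4q, supply p = 2.3 + 0.2q.
Competitive equilibrium: 30.05 − 0.4q = 2.3 + 0.2q → q* = 46.25, p* = 11.55.
At q = 26: demand price = 30.05 − 0.4·26 = 19.65; supply price = 2.3 + 0.2·26 = 7.5.
Δq = 46.25 − 26 = 20.25; wedge = 19.65 − 7.5 = 12.15.
Deadweight loss = ½ × 20.25 × 12.15 = €123.02 thousand.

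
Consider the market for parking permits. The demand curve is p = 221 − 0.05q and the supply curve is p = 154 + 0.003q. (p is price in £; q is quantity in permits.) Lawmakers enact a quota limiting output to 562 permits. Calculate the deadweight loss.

£13064.92

Competitive equilibrium: 221 − 0.05q = 154 + 0.003q → q* = 1264.1509, p* = 157.7925.
At q = 562: demand price = 221 − 0.05·562 = 192.9; supply price = 154 + 0.003·562 = 155.686.
Δq = 1264.1509 − 562 = 702.1509; wedge = 192.9 − 155.686 = 37.214.
DWL = ½ × 702.1509 × 37.214 = £13064.92.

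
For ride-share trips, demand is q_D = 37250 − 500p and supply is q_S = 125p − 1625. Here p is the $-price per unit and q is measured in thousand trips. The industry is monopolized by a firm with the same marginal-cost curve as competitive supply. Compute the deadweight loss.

$5253.125 thousand

In inverse form: demand p = 74.5 − 0.002q, supply p = 13 + 0.008q.
Competitive equilibrium: 74.5 − 0.002q = 13 + 0.008q → q* = 6150, p* = 62.2.
Marginal revenue: MR = 74.5 − 0.004q. Set MR = MC: 74.5 − 0.004q = 13 + 0.008q → q_m = 5125.
Price p_m = 74.5 − 0.002·5125 = 64.25; MC(q_m) = 13 + 0.008·5125 = 54.
Competitive q* = 6150, so Δq = 1025; wedge = 64.25 − 54 = 10.25.
Welfare loss = ½ × 1025 × 10.25 = $5253.125 thousand.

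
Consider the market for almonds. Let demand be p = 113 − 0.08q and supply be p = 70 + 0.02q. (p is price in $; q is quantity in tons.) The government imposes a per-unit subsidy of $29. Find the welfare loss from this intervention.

Competitive equilibrium: 113 − 0.08q = 70 + 0.02q → q* = 430, p* = 78.6.
The subsidy lowers effective supply by 29: p = 41 + 0.02q.
New quantity: 113 − 0.08q = 41 + 0.02q → q' = 720.
Overproduction Δq = 720 − 430 = 290; wedge = subsidy = 29.
DWL = ½ × 290 × 29 = $4205.

$4205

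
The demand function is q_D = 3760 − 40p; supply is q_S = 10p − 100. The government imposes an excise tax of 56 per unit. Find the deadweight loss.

12544

In inverse form: demand p = 94 − 0.025q, supply p = 10 + 0.1q.
Competitive equilibrium: 94 − 0.025q = 10 + 0.1q → q* = 672, p* = 77.2.
With the tax, the buyer price exceeds the seller price by 56: (94 − 0.025q) − (10 + 0.1q) = 56 → q' = 224.
Δq = 672 − 224 = 448; the wedge equals the tax, 56.
The triangle = ½ × 448 × 56 = 12544.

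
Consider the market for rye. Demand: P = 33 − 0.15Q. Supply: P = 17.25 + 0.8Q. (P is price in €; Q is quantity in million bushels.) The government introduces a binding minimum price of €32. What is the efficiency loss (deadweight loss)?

Competitive equilibrium: 33 − 0.15Q = 17.25 + 0.8Q → Q* = 16.5789, P* = 30.5132.
At the floor P = 32, quantity demanded = (33 − 32)/0.15 = 6.6667.
Sellers' marginal cost at Q' = 6.6667: 17.25 + 0.8·6.6667 = 22.5834.
ΔQ = 16.5789 − 6.6667 = 9.9122; wedge = 32 − 22.5834 = 9.4166.
Deadweight loss = ½ × 9.9122 × 9.4166 = €46.67 million.

€46.67 million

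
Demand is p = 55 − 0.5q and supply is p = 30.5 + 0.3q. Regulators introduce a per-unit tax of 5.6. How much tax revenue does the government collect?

132.30

Competitive equilibrium: 55 − 0.5q = 30.5 + 0.3q → q* = 30.625, p* = 39.6875.
With the tax, the buyer price exceeds the seller price by 5.6: (55 − 0.5q) − (30.5 + 0.3q) = 5.6 → q' = 23.625.
Tax revenue = 5.6 × 23.625 = 132.30.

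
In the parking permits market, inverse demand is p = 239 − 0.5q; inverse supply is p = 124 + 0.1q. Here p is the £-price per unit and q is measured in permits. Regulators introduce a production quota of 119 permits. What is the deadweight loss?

Competitive equilibrium: 239 − 0.5q = 124 + 0.1q → q* = 191.6667, p* = 143.1667.
At q = 119: demand price = 239 − 0.5·119 = 179.5; supply price = 124 + 0.1·119 = 135.9.
Δq = 191.6667 − 119 = 72.6667; wedge = 179.5 − 135.9 = 43.6.
DWL = ½ × 72.6667 × 43.6 = £1584.13.

£1584.13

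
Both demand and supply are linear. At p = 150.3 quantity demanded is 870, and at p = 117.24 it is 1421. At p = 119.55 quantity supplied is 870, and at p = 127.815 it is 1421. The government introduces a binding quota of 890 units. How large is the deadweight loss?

Demand slope = (117.24 − 150.3)/(1421 − 870) = −0.06, so p = 202.5 − 0.06q.
Supply slope = (127.815 − 119.55)/(1421 − 870) = 0.015, so p = 106.5 + 0.015q.
Competitive equilibrium: 202.5 − 0.06q = 106.5 + 0.015q → q* = 1280, p* = 125.7.
At q = 890: demand price = 202.5 − 0.06·890 = 149.1; supply price = 106.5 + 0.015·890 = 119.85.
Δq = 1280 − 890 = 390; wedge = 149.1 − 119.85 = 29.25.
Welfare loss = ½ × 390 × 29.25 = 5703.75.

5703.75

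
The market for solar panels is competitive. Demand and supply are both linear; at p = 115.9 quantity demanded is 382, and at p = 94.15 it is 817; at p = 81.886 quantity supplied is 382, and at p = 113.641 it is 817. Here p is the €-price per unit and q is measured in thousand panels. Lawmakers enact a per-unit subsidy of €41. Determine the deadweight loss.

€6833.33 thousand

Demand slope = (94.15 − 115.9)/(817 − 382) = −0.05, so p = 135 − 0.05q.
Supply slope = (113.641 − 81.886)/(817 − 382) = 0.073, so p = 54 + 0.073q.
Competitive equilibrium: 135 − 0.05q = 54 + 0.073q → q* = 658.5366, p* = 102.0732.
The subsidy lowers effective supply by 41: p = 13 + 0.073q.
New quantity: 135 − 0.05q = 13 + 0.073q → q' = 991.8699.
Overproduction Δq = 991.8699 − 658.5366 = 333.3333; wedge = subsidy = 41.
Deadweight loss = ½ × 333.3333 × 41 = €6833.33 thousand.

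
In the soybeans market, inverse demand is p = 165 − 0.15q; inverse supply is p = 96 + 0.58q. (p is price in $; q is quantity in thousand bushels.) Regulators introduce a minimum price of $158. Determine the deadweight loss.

Competitive equilibrium: 165 − 0.15q = 96 + 0.58q → q* = 94.5205, p* = 150.8219.
At the floor p = 158, quantity demanded = (165 − 158)/0.15 = 46.6667.
Sellers' marginal cost at q' = 46.6667: 96 + 0.58·46.6667 = 123.0667.
Δq = 94.5205 − 46.6667 = 47.8538; wedge = 158 − 123.0667 = 34.9333.
The triangle = ½ × 47.8538 × 34.9333 = $835.85 thousand.

$835.85 thousand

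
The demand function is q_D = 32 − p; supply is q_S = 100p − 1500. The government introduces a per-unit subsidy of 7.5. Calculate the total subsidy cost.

In inverse form: demand p = 32 − q, supply p = 15 + 0.01q.
Competitive equilibrium: 32 − q = 15 + 0.01q → q* = 16.8317, p* = 15.1683.
The subsidy lowers effective supply by 7.5: p = 7.5 + 0.01q.
New quantity: 32 − q = 7.5 + 0.01q → q' = 24.2574.
Total subsidy cost = 7.5 × 24.2574 = 181.93.

181.93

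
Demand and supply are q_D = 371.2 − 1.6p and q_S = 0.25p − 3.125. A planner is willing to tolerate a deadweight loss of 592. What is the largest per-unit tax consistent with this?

74

In inverse form: demand p = 232 − 0.625q, supply p = 12.5 + 4q.
Competitive equilibrium: 232 − 0.625q = 12.5 + 4q → q* = 47.4595, p* = 202.3378.
A tax t gives Δq = t/4.625 and wedge t, so DWL = t²/9.25.
t²/9.25 = 592 → t² = 5476 → t = 74.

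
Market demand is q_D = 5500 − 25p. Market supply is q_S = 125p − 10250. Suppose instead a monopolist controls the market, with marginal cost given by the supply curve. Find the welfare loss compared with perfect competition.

40986.57

In inverse form: demand p = 220 − 0.04q, supply p = 82 + 0.008q.
Competitive equilibrium: 220 − 0.04q = 82 + 0.008q → q* = 2875, p* = 105.
Marginal revenue: MR = 220 − 0.08q. Set MR = MC: 220 − 0.08q = 82 + 0.008q → q_m = 1568.18182.
Price p_m = 220 − 0.04·1568.18182 = 157.27273; MC(q_m) = 82 + 0.008·1568.18182 = 94.54545.
Competitive q* = 2875, so Δq = 1306.81818; wedge = 157.27273 − 94.54545 = 62.72728.
DWL = ½ × 1306.81818 × 62.72728 = 40986.57.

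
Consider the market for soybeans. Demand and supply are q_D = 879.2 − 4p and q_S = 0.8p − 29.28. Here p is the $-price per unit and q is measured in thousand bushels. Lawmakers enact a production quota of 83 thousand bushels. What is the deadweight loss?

In inverse form: demand p = 219.8 − 0.25q, supply p = 36.6 + 1.25q.
Competitive equilibrium: 219.8 − 0.25q = 36.6 + 1.25q → q* = 122.1333, p* = 189.2667.
At q = 83: demand price = 219.8 − 0.25·83 = 199.05; supply price = 36.6 + 1.25·83 = 140.35.
Δq = 122.1333 − 83 = 39.1333; wedge = 199.05 − 140.35 = 58.7.
Deadweight loss = ½ × 39.1333 × 58.7 = $1148.56 thousand.

$1148.56 thousand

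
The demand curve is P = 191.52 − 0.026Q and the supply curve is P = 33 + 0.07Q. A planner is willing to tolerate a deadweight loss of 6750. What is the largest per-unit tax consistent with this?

36

Competitive equilibrium: 191.52 − 0.026Q = 33 + 0.07Q → Q* = 1651.25, P* = 148.5875.
A tax t gives ΔQ = t/0.096 and wedge t, so DWL = t²/0.192.
t²/0.192 = 6750 → t² = 1296 → t = 36.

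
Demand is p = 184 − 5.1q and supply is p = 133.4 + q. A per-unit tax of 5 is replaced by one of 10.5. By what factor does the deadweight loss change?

Competitive equilibrium: 184 − 5.1q = 133.4 + q → q* = 8.2951, p* = 141.6951.
For a per-unit tax t: Δq = t/6.1, so DWL = ½·t·(t/6.1) = t²/12.2.
At t = 5: DWL = 2.049. At t = 10.5: DWL = 9.037.
Ratio = (10.5/5)² = 4.41.

4.41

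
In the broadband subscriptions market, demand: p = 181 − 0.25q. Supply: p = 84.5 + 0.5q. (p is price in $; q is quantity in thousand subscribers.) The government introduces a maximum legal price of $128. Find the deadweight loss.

$651.04 thousand

Competitive equilibrium: 181 − 0.25q = 84.5 + 0.5q → q* = 128.6667, p* = 148.8333.
At the ceiling p = 128, quantity supplied = (128 − 84.5)/0.5 = 87.
Willingness to pay at q' = 87: 181 − 0.25·87 = 159.25.
Δq = 128.6667 − 87 = 41.6667; wedge = 159.25 − 128 = 31.25.
Welfare loss = ½ × 41.6667 × 31.25 = $651.04 thousand.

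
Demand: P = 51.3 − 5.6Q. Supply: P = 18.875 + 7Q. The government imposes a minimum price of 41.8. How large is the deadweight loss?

4.85

Competitive equilibrium: 51.3 − 5.6Q = 18.875 + 7Q → Q* = 2.5734, P* = 36.8889.
At the floor P = 41.8, quantity demanded = (51.3 − 41.8)/5.6 = 1.6964.
Sellers' marginal cost at Q' = 1.6964: 18.875 + 7·1.6964 = 30.7498.
ΔQ = 2.5734 − 1.6964 = 0.877; wedge = 41.8 − 30.7498 = 11.0502.
Deadweight loss = ½ × 0.877 × 11.0502 = 4.85.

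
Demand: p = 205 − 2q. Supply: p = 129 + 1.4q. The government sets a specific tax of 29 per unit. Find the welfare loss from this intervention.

123.68

Competitive equilibrium: 205 − 2q = 129 + 1.4q → q* = 22.3529, p* = 160.2941.
With the tax, the buyer price exceeds the seller price by 29: (205 − 2q) − (129 + 1.4q) = 29 → q' = 13.8235.
Δq = 22.3529 − 13.8235 = 8.5294; the wedge equals the tax, 29.
The triangle = ½ × 8.5294 × 29 = 123.68.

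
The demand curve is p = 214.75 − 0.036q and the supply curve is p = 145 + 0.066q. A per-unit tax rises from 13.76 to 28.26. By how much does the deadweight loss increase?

2986.72

Competitive equilibrium: 214.75 − 0.036q = 145 + 0.066q → q* = 683.8235, p* = 190.1324.
For a per-unit tax t: Δq = t/0.102, so DWL = ½·t·(t/0.102) = t²/0.204.
At t = 13.76: DWL = 928.125. At t = 28.26: DWL = 3914.841.
Increase = 3914.841 − 928.125 = 2986.72.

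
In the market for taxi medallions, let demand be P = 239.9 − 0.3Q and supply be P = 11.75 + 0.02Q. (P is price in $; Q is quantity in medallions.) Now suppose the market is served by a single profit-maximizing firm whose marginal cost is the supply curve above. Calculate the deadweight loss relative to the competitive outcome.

$19042.33

Competitive equilibrium: 239.9 − 0.3Q = 11.75 + 0.02Q → Q* = 712.96875, P* = 26.00938.
Marginal revenue: MR = 239.9 − 0.6Q. Set MR = MC: 239.9 − 0.6Q = 11.75 + 0.02Q → Q_m = 367.98387.
Price P_m = 239.9 − 0.3·367.98387 = 129.50484; MC(Q_m) = 11.75 + 0.02·367.98387 = 19.10968.
Competitive Q* = 712.96875, so ΔQ = 344.98488; wedge = 129.50484 − 19.10968 = 110.39516.
The triangle = ½ × 344.98488 × 110.39516 = $19042.33.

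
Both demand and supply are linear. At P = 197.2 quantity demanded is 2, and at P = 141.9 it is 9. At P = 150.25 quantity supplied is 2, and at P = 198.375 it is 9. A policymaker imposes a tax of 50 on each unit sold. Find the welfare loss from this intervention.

Demand slope = (141.9 − 197.2)/(9 − 2) = −7.9, so P = 213 − 7.9Q.
Supply slope = (198.375 − 150.25)/(9 − 2) = 6.875, so P = 136.5 + 6.875Q.
Competitive equilibrium: 213 − 7.9Q = 136.5 + 6.875Q → Q* = 5.1777, P* = 172.0964.
With the tax, the buyer price exceeds the seller price by 50: (213 − 7.9Q) − (136.5 + 6.875Q) = 50 → Q' = 1.7936.
ΔQ = 5.1777 − 1.7936 = 3.3841; the wedge equals the tax, 50.
DWL = ½ × 3.3841 × 50 = 84.60.

84.60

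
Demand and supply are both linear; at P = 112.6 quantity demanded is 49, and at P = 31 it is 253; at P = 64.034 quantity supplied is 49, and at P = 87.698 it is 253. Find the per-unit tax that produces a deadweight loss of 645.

25.8

Demand slope = (31 − 112.6)/(253 − 49) = −0.4, so P = 132.2 − 0.4Q.
Supply slope = (87.698 − 64.034)/(253 − 49) = 0.116, so P = 58.35 + 0.116Q.
Competitive equilibrium: 132.2 − 0.4Q = 58.35 + 0.116Q → Q* = 143.1202, P* = 74.9519.
A tax t gives ΔQ = t/0.516 and wedge t, so DWL = t²/1.032.
t²/1.032 = 645 → t² = 665.64 → t = 25.8.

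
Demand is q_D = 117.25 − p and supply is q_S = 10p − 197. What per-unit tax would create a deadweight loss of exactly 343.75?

27.5

In inverse form: demand p = 117.25 − q, supply p = 19.7 + 0.1q.
Competitive equilibrium: 117.25 − q = 19.7 + 0.1q → q* = 88.6818, p* = 28.5682.
A tax t gives Δq = t/1.1 and wedge t, so DWL = t²/2.2.
t²/2.2 = 343.75 → t² = 756.25 → t = 27.5.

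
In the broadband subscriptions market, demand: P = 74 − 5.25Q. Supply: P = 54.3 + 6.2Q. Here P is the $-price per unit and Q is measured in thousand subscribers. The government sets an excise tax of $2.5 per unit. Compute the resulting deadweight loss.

Competitive equilibrium: 74 − 5.25Q = 54.3 + 6.2Q → Q* = 1.7205, P* = 64.9672.
With the tax, the buyer price exceeds the seller price by 2.5: (74 − 5.25Q) − (54.3 + 6.2Q) = 2.5 → Q' = 1.5022.
ΔQ = 1.7205 − 1.5022 = 0.2183; the wedge equals the tax, 2.5.
Deadweight loss = ½ × 0.2183 × 2.5 = $0.27 thousand.

$0.27 thousand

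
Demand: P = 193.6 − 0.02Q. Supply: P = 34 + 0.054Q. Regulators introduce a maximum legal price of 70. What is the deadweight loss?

82153.63

Competitive equilibrium: 193.6 − 0.02Q = 34 + 0.054Q → Q* = 2156.756757, P* = 150.464865.
At the ceiling P = 70, quantity supplied = (70 − 34)/0.054 = 666.666667.
Willingness to pay at Q' = 666.666667: 193.6 − 0.02·666.666667 = 180.266667.
ΔQ = 2156.756757 − 666.666667 = 1490.09009; wedge = 180.266667 − 70 = 110.266667.
Deadweight loss = ½ × 1490.09009 × 110.266667 = 82153.63.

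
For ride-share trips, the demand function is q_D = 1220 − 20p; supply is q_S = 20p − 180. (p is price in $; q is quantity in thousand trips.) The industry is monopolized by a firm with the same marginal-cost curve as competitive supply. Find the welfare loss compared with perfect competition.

In inverse form: demand p = 61 − 0.05q, supply p = 9 + 0.05q.
Competitive equilibrium: 61 − 0.05q = 9 + 0.05q → q* = 520, p* = 35.
Marginal revenue: MR = 61 − 0.1q. Set MR = MC: 61 − 0.1q = 9 + 0.05q → q_m = 346.66667.
Price p_m = 61 − 0.05·346.66667 = 43.66667; MC(q_m) = 9 + 0.05·346.66667 = 26.33333.
Competitive q* = 520, so Δq = 173.33333; wedge = 43.66667 − 26.33333 = 17.33334.
Welfare loss = ½ × 173.33333 × 17.33334 = $1502.22 thousand.

$1502.22 thousand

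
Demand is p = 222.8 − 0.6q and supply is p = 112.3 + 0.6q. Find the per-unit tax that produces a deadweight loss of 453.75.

33

Competitive equilibrium: 222.8 − 0.6q = 112.3 + 0.6q → q* = 92.0833, p* = 167.55.
A tax t gives Δq = t/1.2 and wedge t, so DWL = t²/2.4.
t²/2.4 = 453.75 → t² = 1089 → t = 33.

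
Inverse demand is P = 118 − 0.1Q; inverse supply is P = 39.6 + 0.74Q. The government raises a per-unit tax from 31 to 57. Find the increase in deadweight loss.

1361.90

Competitive equilibrium: 118 − 0.1Q = 39.6 + 0.74Q → Q* = 93.3333, P* = 108.6667.
For a per-unit tax t: ΔQ = t/0.84, so DWL = ½·t·(t/0.84) = t²/1.68.
At t = 31: DWL = 572.0238. At t = 57: DWL = 1933.9286.
Increase = 1933.9286 − 572.0238 = 1361.90.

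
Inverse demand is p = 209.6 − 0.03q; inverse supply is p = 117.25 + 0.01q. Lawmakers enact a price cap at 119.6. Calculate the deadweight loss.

Competitive equilibrium: 209.6 − 0.03q = 117.25 + 0.01q → q* = 2308.75, p* = 140.3375.
At the ceiling p = 119.6, quantity supplied = (119.6 − 117.25)/0.01 = 235.
Willingness to pay at q' = 235: 209.6 − 0.03·235 = 202.55.
Δq = 2308.75 − 235 = 2073.75; wedge = 202.55 − 119.6 = 82.95.
Deadweight loss = ½ × 2073.75 × 82.95 = 86008.78.

86008.78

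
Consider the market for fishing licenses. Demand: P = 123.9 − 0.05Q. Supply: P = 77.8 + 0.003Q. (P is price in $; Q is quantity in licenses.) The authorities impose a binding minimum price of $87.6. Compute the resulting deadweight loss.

$548.06

Competitive equilibrium: 123.9 − 0.05Q = 77.8 + 0.003Q → Q* = 869.8113, P* = 80.4094.
At the floor P = 87.6, quantity demanded = (123.9 − 87.6)/0.05 = 726.
Sellers' marginal cost at Q' = 726: 77.8 + 0.003·726 = 79.978.
ΔQ = 869.8113 − 726 = 143.8113; wedge = 87.6 − 79.978 = 7.622.
Welfare loss = ½ × 143.8113 × 7.622 = $548.06.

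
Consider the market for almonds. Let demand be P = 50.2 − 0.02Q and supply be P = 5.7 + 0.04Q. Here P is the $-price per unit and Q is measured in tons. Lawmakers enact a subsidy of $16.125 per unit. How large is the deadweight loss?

$2166.80

Competitive equilibrium: 50.2 − 0.02Q = 5.7 + 0.04Q → Q* = 741.6667, P* = 35.3667.
The subsidy lowers effective supply by 16.125: P = 0.04Q − 10.425.
New quantity: 50.2 − 0.02Q = 0.04Q − 10.425 → Q' = 1010.4167.
Overproduction ΔQ = 1010.4167 − 741.6667 = 268.75; wedge = subsidy = 16.125.
Deadweight loss = ½ × 268.75 × 16.125 = $2166.80.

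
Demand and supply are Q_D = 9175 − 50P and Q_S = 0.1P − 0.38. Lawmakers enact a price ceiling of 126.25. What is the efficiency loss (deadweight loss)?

162.15

In inverse form: demand P = 183.5 − 0.02Q, supply P = 3.8 + 10Q.
Competitive equilibrium: 183.5 − 0.02Q = 3.8 + 10Q → Q* = 17.9341, P* = 183.1413.
At the ceiling P = 126.25, quantity supplied = (126.25 − 3.8)/10 = 12.245.
Willingness to pay at Q' = 12.245: 183.5 − 0.02·12.245 = 183.2551.
ΔQ = 17.9341 − 12.245 = 5.6891; wedge = 183.2551 − 126.25 = 57.0051.
Deadweight loss = ½ × 5.6891 × 57.0051 = 162.15.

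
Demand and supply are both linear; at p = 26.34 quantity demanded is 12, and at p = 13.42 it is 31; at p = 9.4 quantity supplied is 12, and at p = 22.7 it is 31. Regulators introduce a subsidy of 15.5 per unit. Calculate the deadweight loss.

87.05

Demand slope = (13.42 − 26.34)/(31 − 12) = −0.68, so p = 34.5 − 0.68q.
Supply slope = (22.7 − 9.4)/(31 − 12) = 0.7, so p = 1 + 0.7q.
Competitive equilibrium: 34.5 − 0.68q = 1 + 0.7q → q* = 24.2754, p* = 17.9928.
The subsidy lowers effective supply by 15.5: p = 0.7q − 14.5.
New quantity: 34.5 − 0.68q = 0.7q − 14.5 → q' = 35.5072.
Overproduction Δq = 35.5072 − 24.2754 = 11.2318; wedge = subsidy = 15.5.
DWL = ½ × 11.2318 × 15.5 = 87.05.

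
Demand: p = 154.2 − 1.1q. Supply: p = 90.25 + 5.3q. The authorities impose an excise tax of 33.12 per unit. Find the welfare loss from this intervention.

85.698

Competitive equilibrium: 154.2 − 1.1q = 90.25 + 5.3q → q* = 9.9922, p* = 143.2086.
With the tax, the buyer price exceeds the seller price by 33.12: (154.2 − 1.1q) − (90.25 + 5.3q) = 33.12 → q' = 4.8172.
Δq = 9.9922 − 4.8172 = 5.175; the wedge equals the tax, 33.12.
DWL = ½ × 5.175 × 33.12 = 85.698.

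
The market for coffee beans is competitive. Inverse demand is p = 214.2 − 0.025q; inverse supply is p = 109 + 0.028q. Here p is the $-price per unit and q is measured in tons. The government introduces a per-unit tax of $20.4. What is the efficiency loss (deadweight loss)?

$3926.04

Competitive equilibrium: 214.2 − 0.025q = 109 + 0.028q → q* = 1984.9057, p* = 164.5774.
With the tax, the buyer price exceeds the seller price by 20.4: (214.2 − 0.025q) − (109 + 0.028q) = 20.4 → q' = 1600.
Δq = 1984.9057 − 1600 = 384.9057; the wedge equals the tax, 20.4.
DWL = ½ × 384.9057 × 20.4 = $3926.04.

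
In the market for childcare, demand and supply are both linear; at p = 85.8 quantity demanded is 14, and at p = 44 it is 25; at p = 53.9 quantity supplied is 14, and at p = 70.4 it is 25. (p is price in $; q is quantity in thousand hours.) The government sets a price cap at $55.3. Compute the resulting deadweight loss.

$68.54 thousand

Demand slope = (44 − 85.8)/(25 − 14) = −3.8, so p = 139 − 3.8q.
Supply slope = (70.4 − 53.9)/(25 − 14) = 1.5, so p = 32.9 + 1.5q.
Competitive equilibrium: 139 − 3.8q = 32.9 + 1.5q → q* = 20.0189, p* = 62.9283.
At the ceiling p = 55.3, quantity supplied = (55.3 − 32.9)/1.5 = 14.9333.
Willingness to pay at q' = 14.9333: 139 − 3.8·14.9333 = 82.2535.
Δq = 20.0189 − 14.9333 = 5.0856; wedge = 82.2535 − 55.3 = 26.9535.
Deadweight loss = ½ × 5.0856 × 26.9535 = $68.54 thousand.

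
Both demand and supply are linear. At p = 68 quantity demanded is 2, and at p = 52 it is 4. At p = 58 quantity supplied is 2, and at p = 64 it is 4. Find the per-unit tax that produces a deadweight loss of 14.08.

17.6

Demand slope = (52 − 68)/(4 − 2) = −8, so p = 84 − 8q.
Supply slope = (64 − 58)/(4 − 2) = 3, so p = 52 + 3q.
Competitive equilibrium: 84 − 8q = 52 + 3q → q* = 2.9091, p* = 60.7273.
A tax t gives Δq = t/11 and wedge t, so DWL = t²/22.
t²/22 = 14.08 → t² = 309.76 → t = 17.6.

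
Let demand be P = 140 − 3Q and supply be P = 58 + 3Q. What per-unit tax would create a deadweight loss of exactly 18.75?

Competitive equilibrium: 140 − 3Q = 58 + 3Q → Q* = 13.6667, P* = 99.
A tax t gives ΔQ = t/6 and wedge t, so DWL = t²/12.
t²/12 = 18.75 → t² = 225 → t = 15.

15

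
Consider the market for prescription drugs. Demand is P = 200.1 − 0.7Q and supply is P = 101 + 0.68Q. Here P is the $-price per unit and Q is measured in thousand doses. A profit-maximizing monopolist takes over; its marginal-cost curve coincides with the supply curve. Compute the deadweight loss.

Competitive equilibrium: 200.1 − 0.7Q = 101 + 0.68Q → Q* = 71.8116, P* = 149.8319.
Marginal revenue: MR = 200.1 − 1.4Q. Set MR = MC: 200.1 − 1.4Q = 101 + 0.68Q → Q_m = 47.6442.
Price P_m = 200.1 − 0.7·47.6442 = 166.7491; MC(Q_m) = 101 + 0.68·47.6442 = 133.3981.
Competitive Q* = 71.8116, so ΔQ = 24.1674; wedge = 166.7491 − 133.3981 = 33.351.
Welfare loss = ½ × 24.1674 × 33.351 = $403 thousand.

$403 thousand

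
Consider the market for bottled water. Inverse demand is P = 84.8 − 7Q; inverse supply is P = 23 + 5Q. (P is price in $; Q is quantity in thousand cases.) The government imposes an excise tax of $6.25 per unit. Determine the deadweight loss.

Competitive equilibrium: 84.8 − 7Q = 23 + 5Q → Q* = 5.15, P* = 48.75.
With the tax, the buyer price exceeds the seller price by 6.25: (84.8 − 7Q) − (23 + 5Q) = 6.25 → Q' = 4.6292.
ΔQ = 5.15 − 4.6292 = 0.5208; the wedge equals the tax, 6.25.
DWL = ½ × 0.5208 × 6.25 = $1.63 thousand.

$1.63 thousand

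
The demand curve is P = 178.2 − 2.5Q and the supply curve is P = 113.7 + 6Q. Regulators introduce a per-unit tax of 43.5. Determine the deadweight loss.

111.31

Competitive equilibrium: 178.2 − 2.5Q = 113.7 + 6Q → Q* = 7.5882, P* = 159.2294.
With the tax, the buyer price exceeds the seller price by 43.5: (178.2 − 2.5Q) − (113.7 + 6Q) = 43.5 → Q' = 2.4706.
ΔQ = 7.5882 − 2.4706 = 5.1176; the wedge equals the tax, 43.5.
DWL = ½ × 5.1176 × 43.5 = 111.31.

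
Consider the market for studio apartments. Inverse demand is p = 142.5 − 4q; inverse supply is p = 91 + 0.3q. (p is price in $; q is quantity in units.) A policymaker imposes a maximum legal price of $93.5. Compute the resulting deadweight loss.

$28.54

Competitive equilibrium: 142.5 − 4q = 91 + 0.3q → q* = 11.9767, p* = 94.593.
At the ceiling p = 93.5, quantity supplied = (93.5 − 91)/0.3 = 8.3333.
Willingness to pay at q' = 8.3333: 142.5 − 4·8.3333 = 109.1668.
Δq = 11.9767 − 8.3333 = 3.6434; wedge = 109.1668 − 93.5 = 15.6668.
Deadweight loss = ½ × 3.6434 × 15.6668 = $28.54.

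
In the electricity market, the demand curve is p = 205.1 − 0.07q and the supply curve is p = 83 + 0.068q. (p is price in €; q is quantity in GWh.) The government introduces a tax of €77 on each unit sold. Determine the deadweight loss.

Competitive equilibrium: 205.1 − 0.07q = 83 + 0.068q → q* = 884.7826, p* = 143.1652.
With the tax, the buyer price exceeds the seller price by 77: (205.1 − 0.07q) − (83 + 0.068q) = 77 → q' = 326.8116.
Δq = 884.7826 − 326.8116 = 557.971; the wedge equals the tax, 77.
Deadweight loss = ½ × 557.971 × 77 = €21481.88.

€21481.88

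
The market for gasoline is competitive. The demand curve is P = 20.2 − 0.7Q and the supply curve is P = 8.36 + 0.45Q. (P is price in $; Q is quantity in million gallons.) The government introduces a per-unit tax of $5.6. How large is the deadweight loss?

$13.63 million

Competitive equilibrium: 20.2 − 0.7Q = 8.36 + 0.45Q → Q* = 10.2957, P* = 12.993.
With the tax, the buyer price exceeds the seller price by 5.6: (20.2 − 0.7Q) − (8.36 + 0.45Q) = 5.6 → Q' = 5.4261.
ΔQ = 10.2957 − 5.4261 = 4.8696; the wedge equals the tax, 5.6.
DWL = ½ × 4.8696 × 5.6 = $13.63 million.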